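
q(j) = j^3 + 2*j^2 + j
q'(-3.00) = 16.00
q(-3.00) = -12.00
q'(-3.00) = 16.00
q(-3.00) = -12.00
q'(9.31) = 298.27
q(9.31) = 989.62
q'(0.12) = 1.52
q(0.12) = 0.15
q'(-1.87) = 4.01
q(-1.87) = -1.42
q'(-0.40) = -0.12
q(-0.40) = -0.14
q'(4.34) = 74.87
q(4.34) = 123.76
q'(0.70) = 5.27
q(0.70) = 2.02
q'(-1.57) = 2.11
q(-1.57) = -0.51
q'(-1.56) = 2.06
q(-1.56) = -0.49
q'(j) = 3*j^2 + 4*j + 1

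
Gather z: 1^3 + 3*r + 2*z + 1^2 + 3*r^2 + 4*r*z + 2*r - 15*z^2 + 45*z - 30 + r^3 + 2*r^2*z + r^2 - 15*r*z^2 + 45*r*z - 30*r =r^3 + 4*r^2 - 25*r + z^2*(-15*r - 15) + z*(2*r^2 + 49*r + 47) - 28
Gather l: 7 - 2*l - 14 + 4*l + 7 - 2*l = 0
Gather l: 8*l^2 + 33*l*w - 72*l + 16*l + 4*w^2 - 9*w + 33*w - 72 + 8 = 8*l^2 + l*(33*w - 56) + 4*w^2 + 24*w - 64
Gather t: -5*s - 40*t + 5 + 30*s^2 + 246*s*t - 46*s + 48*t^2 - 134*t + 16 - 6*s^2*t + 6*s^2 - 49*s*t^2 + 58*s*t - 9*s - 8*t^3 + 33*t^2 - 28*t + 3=36*s^2 - 60*s - 8*t^3 + t^2*(81 - 49*s) + t*(-6*s^2 + 304*s - 202) + 24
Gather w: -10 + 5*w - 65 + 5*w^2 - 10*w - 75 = 5*w^2 - 5*w - 150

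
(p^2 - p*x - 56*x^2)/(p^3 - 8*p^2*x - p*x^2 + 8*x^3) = (-p - 7*x)/(-p^2 + x^2)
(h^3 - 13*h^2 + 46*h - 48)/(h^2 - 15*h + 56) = (h^2 - 5*h + 6)/(h - 7)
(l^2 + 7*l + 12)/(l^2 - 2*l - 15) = (l + 4)/(l - 5)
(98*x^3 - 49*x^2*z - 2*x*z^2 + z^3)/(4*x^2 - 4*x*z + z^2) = (49*x^2 - z^2)/(2*x - z)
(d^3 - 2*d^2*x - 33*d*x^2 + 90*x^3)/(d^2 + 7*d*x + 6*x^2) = (d^2 - 8*d*x + 15*x^2)/(d + x)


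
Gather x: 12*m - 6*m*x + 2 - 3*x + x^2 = 12*m + x^2 + x*(-6*m - 3) + 2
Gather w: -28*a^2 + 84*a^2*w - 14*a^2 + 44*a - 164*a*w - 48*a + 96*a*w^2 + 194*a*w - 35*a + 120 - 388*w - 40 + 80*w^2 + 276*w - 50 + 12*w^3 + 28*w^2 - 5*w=-42*a^2 - 39*a + 12*w^3 + w^2*(96*a + 108) + w*(84*a^2 + 30*a - 117) + 30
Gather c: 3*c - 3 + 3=3*c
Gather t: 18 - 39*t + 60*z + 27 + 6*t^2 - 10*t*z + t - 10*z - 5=6*t^2 + t*(-10*z - 38) + 50*z + 40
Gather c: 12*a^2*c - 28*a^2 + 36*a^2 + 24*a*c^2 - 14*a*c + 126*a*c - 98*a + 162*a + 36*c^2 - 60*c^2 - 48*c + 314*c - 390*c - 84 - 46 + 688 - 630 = 8*a^2 + 64*a + c^2*(24*a - 24) + c*(12*a^2 + 112*a - 124) - 72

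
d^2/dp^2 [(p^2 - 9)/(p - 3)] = 0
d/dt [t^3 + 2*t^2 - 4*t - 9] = 3*t^2 + 4*t - 4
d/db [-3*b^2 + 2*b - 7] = 2 - 6*b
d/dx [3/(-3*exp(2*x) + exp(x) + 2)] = (18*exp(x) - 3)*exp(x)/(-3*exp(2*x) + exp(x) + 2)^2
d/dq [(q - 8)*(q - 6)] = 2*q - 14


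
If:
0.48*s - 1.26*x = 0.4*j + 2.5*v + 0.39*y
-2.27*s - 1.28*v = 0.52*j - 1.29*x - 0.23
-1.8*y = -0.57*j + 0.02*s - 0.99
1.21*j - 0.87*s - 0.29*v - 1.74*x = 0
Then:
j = 3.19765654073942*y - 1.75510170899046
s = 1.1332114110734*y - 0.520398706228159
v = 0.725864777838466 - 1.40305967851699*y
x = 1.8908952835809*y - 1.08127987300754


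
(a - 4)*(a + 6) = a^2 + 2*a - 24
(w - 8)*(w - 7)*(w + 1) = w^3 - 14*w^2 + 41*w + 56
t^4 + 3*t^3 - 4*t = t*(t - 1)*(t + 2)^2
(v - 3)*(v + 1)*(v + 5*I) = v^3 - 2*v^2 + 5*I*v^2 - 3*v - 10*I*v - 15*I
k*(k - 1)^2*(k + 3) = k^4 + k^3 - 5*k^2 + 3*k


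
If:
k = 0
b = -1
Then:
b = -1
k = 0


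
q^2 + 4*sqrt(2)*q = q*(q + 4*sqrt(2))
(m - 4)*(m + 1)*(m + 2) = m^3 - m^2 - 10*m - 8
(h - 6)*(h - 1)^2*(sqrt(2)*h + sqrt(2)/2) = sqrt(2)*h^4 - 15*sqrt(2)*h^3/2 + 9*sqrt(2)*h^2 + sqrt(2)*h/2 - 3*sqrt(2)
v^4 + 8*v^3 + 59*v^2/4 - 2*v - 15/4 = (v - 1/2)*(v + 1/2)*(v + 3)*(v + 5)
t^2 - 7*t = t*(t - 7)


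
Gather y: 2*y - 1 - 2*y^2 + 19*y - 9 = -2*y^2 + 21*y - 10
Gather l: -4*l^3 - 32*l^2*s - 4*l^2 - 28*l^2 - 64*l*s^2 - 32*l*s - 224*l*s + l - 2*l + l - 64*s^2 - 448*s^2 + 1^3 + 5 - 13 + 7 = -4*l^3 + l^2*(-32*s - 32) + l*(-64*s^2 - 256*s) - 512*s^2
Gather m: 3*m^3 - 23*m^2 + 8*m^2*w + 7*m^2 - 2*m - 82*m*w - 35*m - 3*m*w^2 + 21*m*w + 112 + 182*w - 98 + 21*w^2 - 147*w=3*m^3 + m^2*(8*w - 16) + m*(-3*w^2 - 61*w - 37) + 21*w^2 + 35*w + 14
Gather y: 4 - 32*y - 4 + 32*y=0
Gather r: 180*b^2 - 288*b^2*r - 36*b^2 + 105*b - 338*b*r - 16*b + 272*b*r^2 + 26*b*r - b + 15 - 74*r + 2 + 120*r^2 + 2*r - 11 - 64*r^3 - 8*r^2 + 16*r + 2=144*b^2 + 88*b - 64*r^3 + r^2*(272*b + 112) + r*(-288*b^2 - 312*b - 56) + 8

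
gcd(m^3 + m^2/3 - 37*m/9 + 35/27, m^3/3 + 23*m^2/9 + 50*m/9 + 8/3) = 1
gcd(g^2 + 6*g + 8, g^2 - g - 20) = g + 4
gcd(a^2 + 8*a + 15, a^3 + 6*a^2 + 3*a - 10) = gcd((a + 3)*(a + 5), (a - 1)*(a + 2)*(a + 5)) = a + 5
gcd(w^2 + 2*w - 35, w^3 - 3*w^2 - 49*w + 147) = w + 7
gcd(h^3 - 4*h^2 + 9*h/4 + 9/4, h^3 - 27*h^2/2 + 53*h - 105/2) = h - 3/2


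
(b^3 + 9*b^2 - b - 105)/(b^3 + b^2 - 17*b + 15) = (b + 7)/(b - 1)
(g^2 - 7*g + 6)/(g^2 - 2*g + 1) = (g - 6)/(g - 1)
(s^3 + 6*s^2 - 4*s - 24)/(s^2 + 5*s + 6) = (s^2 + 4*s - 12)/(s + 3)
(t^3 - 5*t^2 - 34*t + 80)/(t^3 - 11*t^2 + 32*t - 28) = (t^2 - 3*t - 40)/(t^2 - 9*t + 14)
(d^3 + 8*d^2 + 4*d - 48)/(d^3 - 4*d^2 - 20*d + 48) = (d + 6)/(d - 6)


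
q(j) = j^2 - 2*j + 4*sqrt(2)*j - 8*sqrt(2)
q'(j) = 2*j - 2 + 4*sqrt(2)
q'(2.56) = 8.78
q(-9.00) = 36.77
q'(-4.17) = -4.68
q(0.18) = -10.62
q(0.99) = -6.71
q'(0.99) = 5.64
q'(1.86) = 7.38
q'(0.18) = 4.02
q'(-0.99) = 1.68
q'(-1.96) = -0.26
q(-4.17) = -9.17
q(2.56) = 4.60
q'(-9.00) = -14.34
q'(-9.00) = -14.34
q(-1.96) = -14.64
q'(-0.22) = 3.22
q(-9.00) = 36.77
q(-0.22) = -12.07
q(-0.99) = -13.95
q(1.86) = -1.05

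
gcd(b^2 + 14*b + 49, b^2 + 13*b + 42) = b + 7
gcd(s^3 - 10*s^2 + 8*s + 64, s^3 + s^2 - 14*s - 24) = s^2 - 2*s - 8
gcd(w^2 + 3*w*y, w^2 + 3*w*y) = w^2 + 3*w*y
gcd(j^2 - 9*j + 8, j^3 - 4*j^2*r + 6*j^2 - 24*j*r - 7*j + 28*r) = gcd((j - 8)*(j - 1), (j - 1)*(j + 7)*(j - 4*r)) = j - 1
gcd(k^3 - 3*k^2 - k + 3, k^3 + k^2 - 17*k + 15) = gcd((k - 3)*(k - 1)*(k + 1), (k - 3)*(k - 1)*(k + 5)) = k^2 - 4*k + 3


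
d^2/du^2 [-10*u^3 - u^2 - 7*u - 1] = -60*u - 2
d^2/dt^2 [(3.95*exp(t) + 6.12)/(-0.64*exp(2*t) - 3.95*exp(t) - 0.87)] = (-1.61792*exp(4*t) - 0.0414080000000041*exp(3*t) - 33.2179200000001*exp(2*t) - 68.282661*exp(t) + 18.041625)*exp(t)/(0.262144*exp(6*t) + 4.85376*exp(5*t) + 31.025856*exp(4*t) + 74.826035*exp(3*t) + 42.175773*exp(2*t) + 8.969265*exp(t) + 0.658503)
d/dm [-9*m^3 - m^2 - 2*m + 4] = -27*m^2 - 2*m - 2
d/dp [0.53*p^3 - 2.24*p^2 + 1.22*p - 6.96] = 1.59*p^2 - 4.48*p + 1.22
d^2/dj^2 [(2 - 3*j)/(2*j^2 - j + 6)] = 2*(-(3*j - 2)*(4*j - 1)^2 + (18*j - 7)*(2*j^2 - j + 6))/(2*j^2 - j + 6)^3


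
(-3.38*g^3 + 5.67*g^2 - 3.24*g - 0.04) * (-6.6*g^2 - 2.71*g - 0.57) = 22.308*g^5 - 28.2622*g^4 + 7.9449*g^3 + 5.8125*g^2 + 1.9552*g + 0.0228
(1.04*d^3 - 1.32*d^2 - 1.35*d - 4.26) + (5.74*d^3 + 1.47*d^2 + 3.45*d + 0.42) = 6.78*d^3 + 0.15*d^2 + 2.1*d - 3.84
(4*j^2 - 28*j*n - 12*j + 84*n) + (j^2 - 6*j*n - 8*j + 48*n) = 5*j^2 - 34*j*n - 20*j + 132*n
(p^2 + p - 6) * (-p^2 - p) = -p^4 - 2*p^3 + 5*p^2 + 6*p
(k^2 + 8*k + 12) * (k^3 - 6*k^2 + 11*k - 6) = k^5 + 2*k^4 - 25*k^3 + 10*k^2 + 84*k - 72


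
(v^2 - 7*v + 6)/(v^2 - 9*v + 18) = (v - 1)/(v - 3)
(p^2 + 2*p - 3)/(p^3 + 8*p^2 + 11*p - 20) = (p + 3)/(p^2 + 9*p + 20)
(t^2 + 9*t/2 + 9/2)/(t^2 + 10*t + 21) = (t + 3/2)/(t + 7)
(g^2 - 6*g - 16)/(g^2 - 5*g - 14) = (g - 8)/(g - 7)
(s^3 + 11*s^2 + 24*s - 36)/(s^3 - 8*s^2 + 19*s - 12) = (s^2 + 12*s + 36)/(s^2 - 7*s + 12)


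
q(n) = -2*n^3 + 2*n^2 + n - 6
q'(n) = -6*n^2 + 4*n + 1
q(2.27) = -16.82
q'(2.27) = -20.84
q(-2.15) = 20.97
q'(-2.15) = -35.34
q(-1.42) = 2.34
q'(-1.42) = -16.78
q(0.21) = -5.72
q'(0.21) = 1.58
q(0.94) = -4.95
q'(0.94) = -0.54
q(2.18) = -15.04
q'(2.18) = -18.79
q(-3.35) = 88.29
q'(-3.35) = -79.74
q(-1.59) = 5.51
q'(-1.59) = -20.53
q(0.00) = -6.00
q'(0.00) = 1.00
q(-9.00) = 1605.00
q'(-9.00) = -521.00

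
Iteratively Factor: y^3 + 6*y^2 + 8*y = (y + 2)*(y^2 + 4*y) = y*(y + 2)*(y + 4)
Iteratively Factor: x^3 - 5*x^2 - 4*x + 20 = (x - 2)*(x^2 - 3*x - 10) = (x - 5)*(x - 2)*(x + 2)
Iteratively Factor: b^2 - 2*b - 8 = (b - 4)*(b + 2)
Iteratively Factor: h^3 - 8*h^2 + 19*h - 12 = (h - 4)*(h^2 - 4*h + 3) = (h - 4)*(h - 1)*(h - 3)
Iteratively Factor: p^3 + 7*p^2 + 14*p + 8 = (p + 2)*(p^2 + 5*p + 4) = (p + 1)*(p + 2)*(p + 4)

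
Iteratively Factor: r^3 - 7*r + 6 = (r - 1)*(r^2 + r - 6) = (r - 1)*(r + 3)*(r - 2)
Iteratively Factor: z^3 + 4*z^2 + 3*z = (z + 3)*(z^2 + z) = (z + 1)*(z + 3)*(z)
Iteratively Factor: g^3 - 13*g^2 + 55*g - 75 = (g - 5)*(g^2 - 8*g + 15) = (g - 5)*(g - 3)*(g - 5)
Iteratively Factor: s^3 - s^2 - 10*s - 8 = (s - 4)*(s^2 + 3*s + 2) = (s - 4)*(s + 1)*(s + 2)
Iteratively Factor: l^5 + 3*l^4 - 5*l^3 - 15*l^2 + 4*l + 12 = (l - 1)*(l^4 + 4*l^3 - l^2 - 16*l - 12) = (l - 1)*(l + 3)*(l^3 + l^2 - 4*l - 4) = (l - 2)*(l - 1)*(l + 3)*(l^2 + 3*l + 2) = (l - 2)*(l - 1)*(l + 2)*(l + 3)*(l + 1)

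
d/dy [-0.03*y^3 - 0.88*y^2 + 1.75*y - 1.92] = -0.09*y^2 - 1.76*y + 1.75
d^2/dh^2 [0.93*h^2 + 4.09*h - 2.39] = 1.86000000000000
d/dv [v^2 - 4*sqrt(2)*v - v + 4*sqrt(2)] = 2*v - 4*sqrt(2) - 1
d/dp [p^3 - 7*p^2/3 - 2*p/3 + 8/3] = 3*p^2 - 14*p/3 - 2/3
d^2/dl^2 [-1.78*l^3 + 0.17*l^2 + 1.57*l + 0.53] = 0.34 - 10.68*l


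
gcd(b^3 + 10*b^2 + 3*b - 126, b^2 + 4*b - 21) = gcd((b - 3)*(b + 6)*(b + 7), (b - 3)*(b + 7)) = b^2 + 4*b - 21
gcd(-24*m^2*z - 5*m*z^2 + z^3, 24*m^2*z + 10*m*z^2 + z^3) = z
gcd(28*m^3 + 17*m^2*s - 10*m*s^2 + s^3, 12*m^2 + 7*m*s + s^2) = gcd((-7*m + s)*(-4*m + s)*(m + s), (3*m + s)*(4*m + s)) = 1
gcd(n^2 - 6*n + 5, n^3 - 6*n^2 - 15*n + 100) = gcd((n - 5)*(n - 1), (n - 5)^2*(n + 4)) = n - 5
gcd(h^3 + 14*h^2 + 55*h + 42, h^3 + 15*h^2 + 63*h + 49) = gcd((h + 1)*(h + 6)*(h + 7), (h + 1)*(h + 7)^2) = h^2 + 8*h + 7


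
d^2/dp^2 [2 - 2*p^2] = -4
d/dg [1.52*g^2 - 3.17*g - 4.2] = 3.04*g - 3.17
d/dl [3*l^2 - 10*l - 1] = 6*l - 10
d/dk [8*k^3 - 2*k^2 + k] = 24*k^2 - 4*k + 1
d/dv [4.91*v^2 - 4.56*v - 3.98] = 9.82*v - 4.56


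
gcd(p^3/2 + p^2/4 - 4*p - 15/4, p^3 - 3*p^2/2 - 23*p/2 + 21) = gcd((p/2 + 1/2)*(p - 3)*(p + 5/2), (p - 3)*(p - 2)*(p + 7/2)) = p - 3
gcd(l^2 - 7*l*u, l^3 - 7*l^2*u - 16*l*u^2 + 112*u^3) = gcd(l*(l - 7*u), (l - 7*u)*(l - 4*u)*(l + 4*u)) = -l + 7*u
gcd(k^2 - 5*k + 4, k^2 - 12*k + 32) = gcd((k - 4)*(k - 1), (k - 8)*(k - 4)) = k - 4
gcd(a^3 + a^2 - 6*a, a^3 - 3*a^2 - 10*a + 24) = a^2 + a - 6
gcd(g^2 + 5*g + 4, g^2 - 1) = g + 1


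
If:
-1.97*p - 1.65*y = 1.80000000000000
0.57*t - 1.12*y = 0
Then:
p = -0.83756345177665*y - 0.913705583756345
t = 1.96491228070175*y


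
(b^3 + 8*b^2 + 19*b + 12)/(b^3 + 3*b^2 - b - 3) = (b + 4)/(b - 1)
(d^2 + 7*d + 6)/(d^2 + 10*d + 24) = (d + 1)/(d + 4)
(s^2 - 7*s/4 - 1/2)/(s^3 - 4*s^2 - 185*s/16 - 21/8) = 4*(s - 2)/(4*s^2 - 17*s - 42)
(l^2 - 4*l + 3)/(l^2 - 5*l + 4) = (l - 3)/(l - 4)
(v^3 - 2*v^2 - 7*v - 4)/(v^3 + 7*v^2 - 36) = (v^3 - 2*v^2 - 7*v - 4)/(v^3 + 7*v^2 - 36)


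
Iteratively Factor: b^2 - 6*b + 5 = (b - 1)*(b - 5)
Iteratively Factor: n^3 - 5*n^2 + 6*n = (n)*(n^2 - 5*n + 6) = n*(n - 3)*(n - 2)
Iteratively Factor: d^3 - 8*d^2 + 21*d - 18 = (d - 3)*(d^2 - 5*d + 6) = (d - 3)*(d - 2)*(d - 3)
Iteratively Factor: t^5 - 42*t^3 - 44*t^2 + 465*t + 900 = (t + 3)*(t^4 - 3*t^3 - 33*t^2 + 55*t + 300) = (t + 3)^2*(t^3 - 6*t^2 - 15*t + 100) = (t + 3)^2*(t + 4)*(t^2 - 10*t + 25) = (t - 5)*(t + 3)^2*(t + 4)*(t - 5)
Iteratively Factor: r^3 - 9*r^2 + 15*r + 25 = (r - 5)*(r^2 - 4*r - 5) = (r - 5)*(r + 1)*(r - 5)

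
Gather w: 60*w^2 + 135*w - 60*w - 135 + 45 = 60*w^2 + 75*w - 90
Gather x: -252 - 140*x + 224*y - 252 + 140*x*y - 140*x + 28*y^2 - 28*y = x*(140*y - 280) + 28*y^2 + 196*y - 504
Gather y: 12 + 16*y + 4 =16*y + 16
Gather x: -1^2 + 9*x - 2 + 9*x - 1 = 18*x - 4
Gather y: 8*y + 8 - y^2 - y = -y^2 + 7*y + 8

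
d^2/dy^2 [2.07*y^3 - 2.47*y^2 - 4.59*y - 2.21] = 12.42*y - 4.94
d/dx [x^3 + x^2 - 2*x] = 3*x^2 + 2*x - 2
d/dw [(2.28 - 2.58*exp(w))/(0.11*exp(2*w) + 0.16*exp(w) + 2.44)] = (0.2838*exp(2*w) - 0.5016*exp(w) - 6.66)*exp(w)/(0.0121*exp(4*w) + 0.0352*exp(3*w) + 0.5624*exp(2*w) + 0.7808*exp(w) + 5.9536)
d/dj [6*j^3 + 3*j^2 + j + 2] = 18*j^2 + 6*j + 1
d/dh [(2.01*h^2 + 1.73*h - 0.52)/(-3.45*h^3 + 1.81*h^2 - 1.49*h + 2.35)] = (6.9345*h^4 + 11.937*h^3 - 11.5082*h^2 + 11.3294*h + 3.2907)/(11.9025*h^6 - 12.489*h^5 + 13.5571*h^4 - 21.6088*h^3 + 10.7271*h^2 - 7.003*h + 5.5225)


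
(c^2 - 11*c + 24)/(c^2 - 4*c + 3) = (c - 8)/(c - 1)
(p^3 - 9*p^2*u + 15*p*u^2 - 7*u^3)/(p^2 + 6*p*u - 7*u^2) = (p^2 - 8*p*u + 7*u^2)/(p + 7*u)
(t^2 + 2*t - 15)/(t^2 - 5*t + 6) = (t + 5)/(t - 2)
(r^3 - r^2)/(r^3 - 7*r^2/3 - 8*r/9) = 9*r*(1 - r)/(-9*r^2 + 21*r + 8)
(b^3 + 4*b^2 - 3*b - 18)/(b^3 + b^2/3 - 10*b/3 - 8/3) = 3*(b^2 + 6*b + 9)/(3*b^2 + 7*b + 4)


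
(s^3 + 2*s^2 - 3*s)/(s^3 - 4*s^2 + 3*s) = (s + 3)/(s - 3)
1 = 1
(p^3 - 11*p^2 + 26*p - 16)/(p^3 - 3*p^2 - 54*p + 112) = (p - 1)/(p + 7)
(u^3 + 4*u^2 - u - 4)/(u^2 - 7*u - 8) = (u^2 + 3*u - 4)/(u - 8)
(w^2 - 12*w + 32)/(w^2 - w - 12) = (w - 8)/(w + 3)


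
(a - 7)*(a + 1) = a^2 - 6*a - 7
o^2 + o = o*(o + 1)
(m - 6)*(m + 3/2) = m^2 - 9*m/2 - 9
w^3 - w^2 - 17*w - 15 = (w - 5)*(w + 1)*(w + 3)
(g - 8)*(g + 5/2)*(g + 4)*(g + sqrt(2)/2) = g^4 - 3*g^3/2 + sqrt(2)*g^3/2 - 42*g^2 - 3*sqrt(2)*g^2/4 - 80*g - 21*sqrt(2)*g - 40*sqrt(2)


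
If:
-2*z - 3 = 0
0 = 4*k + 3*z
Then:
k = 9/8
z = -3/2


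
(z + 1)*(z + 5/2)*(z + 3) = z^3 + 13*z^2/2 + 13*z + 15/2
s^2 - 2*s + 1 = (s - 1)^2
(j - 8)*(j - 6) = j^2 - 14*j + 48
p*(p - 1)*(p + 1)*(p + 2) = p^4 + 2*p^3 - p^2 - 2*p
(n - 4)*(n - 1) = n^2 - 5*n + 4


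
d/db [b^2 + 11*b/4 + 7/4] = 2*b + 11/4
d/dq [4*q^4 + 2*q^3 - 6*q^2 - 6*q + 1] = 16*q^3 + 6*q^2 - 12*q - 6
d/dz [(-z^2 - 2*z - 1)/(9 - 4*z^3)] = 2*(-6*z^2*(z^2 + 2*z + 1) + (z + 1)*(4*z^3 - 9))/(4*z^3 - 9)^2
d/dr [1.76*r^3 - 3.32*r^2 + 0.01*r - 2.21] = 5.28*r^2 - 6.64*r + 0.01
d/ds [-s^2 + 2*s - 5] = 2 - 2*s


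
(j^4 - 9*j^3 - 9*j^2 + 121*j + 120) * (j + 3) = j^5 - 6*j^4 - 36*j^3 + 94*j^2 + 483*j + 360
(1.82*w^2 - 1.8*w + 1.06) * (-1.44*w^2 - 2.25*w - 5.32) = -2.6208*w^4 - 1.503*w^3 - 7.1588*w^2 + 7.191*w - 5.6392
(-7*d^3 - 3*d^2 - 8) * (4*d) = -28*d^4 - 12*d^3 - 32*d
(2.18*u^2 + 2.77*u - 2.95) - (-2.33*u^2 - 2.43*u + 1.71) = 4.51*u^2 + 5.2*u - 4.66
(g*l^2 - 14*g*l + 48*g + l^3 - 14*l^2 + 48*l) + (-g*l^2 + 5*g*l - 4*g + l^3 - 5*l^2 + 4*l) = -9*g*l + 44*g + 2*l^3 - 19*l^2 + 52*l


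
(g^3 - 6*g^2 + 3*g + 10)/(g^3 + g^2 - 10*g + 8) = (g^2 - 4*g - 5)/(g^2 + 3*g - 4)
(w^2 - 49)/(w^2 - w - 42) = (w + 7)/(w + 6)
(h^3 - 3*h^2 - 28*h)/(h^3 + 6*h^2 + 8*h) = (h - 7)/(h + 2)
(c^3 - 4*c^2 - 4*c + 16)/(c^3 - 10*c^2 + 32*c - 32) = (c + 2)/(c - 4)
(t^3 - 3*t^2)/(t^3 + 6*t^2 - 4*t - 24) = t^2*(t - 3)/(t^3 + 6*t^2 - 4*t - 24)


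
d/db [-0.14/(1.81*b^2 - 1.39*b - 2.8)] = (0.5068*b - 0.1946)/(-1.81*b^2 + 1.39*b + 2.8)^2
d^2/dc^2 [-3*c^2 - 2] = -6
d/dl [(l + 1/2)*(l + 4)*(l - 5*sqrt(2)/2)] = 3*l^2 - 5*sqrt(2)*l + 9*l - 45*sqrt(2)/4 + 2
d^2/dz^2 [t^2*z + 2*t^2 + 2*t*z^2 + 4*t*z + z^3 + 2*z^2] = 4*t + 6*z + 4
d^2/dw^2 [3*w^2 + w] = 6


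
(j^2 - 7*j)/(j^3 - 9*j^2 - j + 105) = j/(j^2 - 2*j - 15)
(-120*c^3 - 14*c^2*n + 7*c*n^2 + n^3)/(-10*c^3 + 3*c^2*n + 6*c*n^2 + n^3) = (24*c^2 - 2*c*n - n^2)/(2*c^2 - c*n - n^2)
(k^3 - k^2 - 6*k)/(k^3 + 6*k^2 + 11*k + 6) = k*(k - 3)/(k^2 + 4*k + 3)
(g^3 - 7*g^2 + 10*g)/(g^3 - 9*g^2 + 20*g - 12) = g*(g - 5)/(g^2 - 7*g + 6)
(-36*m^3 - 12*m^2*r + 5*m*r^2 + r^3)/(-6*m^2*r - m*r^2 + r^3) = (6*m + r)/r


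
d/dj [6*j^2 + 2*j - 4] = 12*j + 2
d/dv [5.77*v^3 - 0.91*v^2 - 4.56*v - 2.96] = 17.31*v^2 - 1.82*v - 4.56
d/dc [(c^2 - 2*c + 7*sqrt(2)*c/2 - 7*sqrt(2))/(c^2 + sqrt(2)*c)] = (-5*sqrt(2)*c^2 + 4*c^2 + 28*sqrt(2)*c + 28)/(2*c^2*(c^2 + 2*sqrt(2)*c + 2))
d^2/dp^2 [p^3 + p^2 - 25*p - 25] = 6*p + 2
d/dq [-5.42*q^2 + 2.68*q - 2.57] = 2.68 - 10.84*q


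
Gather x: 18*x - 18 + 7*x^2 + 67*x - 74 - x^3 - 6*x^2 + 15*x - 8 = -x^3 + x^2 + 100*x - 100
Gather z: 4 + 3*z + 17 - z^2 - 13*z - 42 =-z^2 - 10*z - 21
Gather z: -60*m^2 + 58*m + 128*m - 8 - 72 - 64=-60*m^2 + 186*m - 144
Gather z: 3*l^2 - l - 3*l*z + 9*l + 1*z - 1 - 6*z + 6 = 3*l^2 + 8*l + z*(-3*l - 5) + 5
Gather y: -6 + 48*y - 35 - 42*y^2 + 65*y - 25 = -42*y^2 + 113*y - 66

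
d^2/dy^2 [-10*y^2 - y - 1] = -20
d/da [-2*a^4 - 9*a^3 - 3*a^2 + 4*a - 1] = -8*a^3 - 27*a^2 - 6*a + 4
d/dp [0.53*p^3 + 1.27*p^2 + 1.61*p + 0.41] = 1.59*p^2 + 2.54*p + 1.61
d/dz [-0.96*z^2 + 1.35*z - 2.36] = 1.35 - 1.92*z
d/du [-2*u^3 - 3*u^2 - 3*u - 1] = -6*u^2 - 6*u - 3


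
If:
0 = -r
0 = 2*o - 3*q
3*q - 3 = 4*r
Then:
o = 3/2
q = 1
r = 0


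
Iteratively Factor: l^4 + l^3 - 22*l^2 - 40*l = (l + 2)*(l^3 - l^2 - 20*l) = (l - 5)*(l + 2)*(l^2 + 4*l) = (l - 5)*(l + 2)*(l + 4)*(l)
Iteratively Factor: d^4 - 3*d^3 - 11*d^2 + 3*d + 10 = (d + 2)*(d^3 - 5*d^2 - d + 5) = (d + 1)*(d + 2)*(d^2 - 6*d + 5) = (d - 5)*(d + 1)*(d + 2)*(d - 1)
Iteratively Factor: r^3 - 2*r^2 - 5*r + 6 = (r + 2)*(r^2 - 4*r + 3) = (r - 3)*(r + 2)*(r - 1)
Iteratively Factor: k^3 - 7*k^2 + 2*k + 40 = (k - 4)*(k^2 - 3*k - 10) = (k - 4)*(k + 2)*(k - 5)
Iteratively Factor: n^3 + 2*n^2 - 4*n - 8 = (n + 2)*(n^2 - 4) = (n - 2)*(n + 2)*(n + 2)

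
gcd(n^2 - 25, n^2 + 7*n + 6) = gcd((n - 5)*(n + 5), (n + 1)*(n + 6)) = 1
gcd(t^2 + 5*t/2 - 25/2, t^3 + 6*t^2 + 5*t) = t + 5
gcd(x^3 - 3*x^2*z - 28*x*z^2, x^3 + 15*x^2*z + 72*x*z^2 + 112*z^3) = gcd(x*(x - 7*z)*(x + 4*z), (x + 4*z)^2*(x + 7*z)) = x + 4*z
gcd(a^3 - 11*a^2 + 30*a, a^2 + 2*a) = a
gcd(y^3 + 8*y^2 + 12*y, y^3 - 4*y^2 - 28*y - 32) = y + 2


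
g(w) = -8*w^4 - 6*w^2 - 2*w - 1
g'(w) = -32*w^3 - 12*w - 2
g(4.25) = -2727.91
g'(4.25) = -2509.50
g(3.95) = -2050.02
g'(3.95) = -2021.56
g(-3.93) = -1994.17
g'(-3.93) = 1987.51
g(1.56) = -66.10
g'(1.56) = -142.21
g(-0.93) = -10.31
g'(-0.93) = 34.90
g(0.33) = -2.41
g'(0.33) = -7.11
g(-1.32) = -33.10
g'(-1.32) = 87.44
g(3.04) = -745.79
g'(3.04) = -937.50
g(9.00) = -52993.00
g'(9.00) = -23438.00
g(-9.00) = -52957.00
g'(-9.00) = 23434.00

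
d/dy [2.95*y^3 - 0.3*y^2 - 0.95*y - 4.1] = 8.85*y^2 - 0.6*y - 0.95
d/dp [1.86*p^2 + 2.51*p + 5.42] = 3.72*p + 2.51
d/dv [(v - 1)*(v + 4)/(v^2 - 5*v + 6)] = 2*(-4*v^2 + 10*v - 1)/(v^4 - 10*v^3 + 37*v^2 - 60*v + 36)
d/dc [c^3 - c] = 3*c^2 - 1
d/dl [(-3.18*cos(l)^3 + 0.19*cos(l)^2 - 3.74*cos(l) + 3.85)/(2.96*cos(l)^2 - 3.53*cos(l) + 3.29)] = (9.4128*cos(l)^4 - 22.4508*cos(l)^3 + 20.9869*cos(l)^2 + 21.5418*cos(l) - 1.2859)*sin(l)/(8.7616*cos(l)^4 - 20.8976*cos(l)^3 + 31.9377*cos(l)^2 - 23.2274*cos(l) + 10.8241)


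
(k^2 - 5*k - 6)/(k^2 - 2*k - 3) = (k - 6)/(k - 3)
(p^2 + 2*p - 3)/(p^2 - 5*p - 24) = (p - 1)/(p - 8)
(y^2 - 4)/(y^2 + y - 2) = (y - 2)/(y - 1)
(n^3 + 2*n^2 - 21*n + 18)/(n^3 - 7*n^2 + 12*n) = (n^2 + 5*n - 6)/(n*(n - 4))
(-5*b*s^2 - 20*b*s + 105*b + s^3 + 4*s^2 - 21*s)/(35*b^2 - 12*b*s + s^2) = (s^2 + 4*s - 21)/(-7*b + s)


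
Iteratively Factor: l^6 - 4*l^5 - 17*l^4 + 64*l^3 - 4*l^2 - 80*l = (l - 5)*(l^5 + l^4 - 12*l^3 + 4*l^2 + 16*l) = (l - 5)*(l - 2)*(l^4 + 3*l^3 - 6*l^2 - 8*l) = l*(l - 5)*(l - 2)*(l^3 + 3*l^2 - 6*l - 8) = l*(l - 5)*(l - 2)*(l + 1)*(l^2 + 2*l - 8) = l*(l - 5)*(l - 2)^2*(l + 1)*(l + 4)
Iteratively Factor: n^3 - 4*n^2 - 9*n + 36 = (n + 3)*(n^2 - 7*n + 12) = (n - 3)*(n + 3)*(n - 4)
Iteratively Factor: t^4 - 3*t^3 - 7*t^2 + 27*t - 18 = (t - 1)*(t^3 - 2*t^2 - 9*t + 18) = (t - 1)*(t + 3)*(t^2 - 5*t + 6) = (t - 3)*(t - 1)*(t + 3)*(t - 2)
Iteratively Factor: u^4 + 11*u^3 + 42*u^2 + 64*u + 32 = (u + 1)*(u^3 + 10*u^2 + 32*u + 32) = (u + 1)*(u + 4)*(u^2 + 6*u + 8) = (u + 1)*(u + 2)*(u + 4)*(u + 4)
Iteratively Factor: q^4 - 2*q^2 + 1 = (q - 1)*(q^3 + q^2 - q - 1) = (q - 1)*(q + 1)*(q^2 - 1) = (q - 1)*(q + 1)^2*(q - 1)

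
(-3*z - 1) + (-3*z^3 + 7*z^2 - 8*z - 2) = -3*z^3 + 7*z^2 - 11*z - 3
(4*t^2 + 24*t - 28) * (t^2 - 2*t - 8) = 4*t^4 + 16*t^3 - 108*t^2 - 136*t + 224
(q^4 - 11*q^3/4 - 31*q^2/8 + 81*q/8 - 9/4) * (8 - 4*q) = -4*q^5 + 19*q^4 - 13*q^3/2 - 143*q^2/2 + 90*q - 18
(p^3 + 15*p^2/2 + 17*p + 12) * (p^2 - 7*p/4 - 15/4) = p^5 + 23*p^4/4 + p^3/8 - 367*p^2/8 - 339*p/4 - 45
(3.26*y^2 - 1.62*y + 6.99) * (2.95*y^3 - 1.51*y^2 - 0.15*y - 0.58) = 9.617*y^5 - 9.7016*y^4 + 22.5777*y^3 - 12.2027*y^2 - 0.1089*y - 4.0542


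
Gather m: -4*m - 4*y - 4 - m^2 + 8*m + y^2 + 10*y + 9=-m^2 + 4*m + y^2 + 6*y + 5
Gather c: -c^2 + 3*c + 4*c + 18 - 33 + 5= -c^2 + 7*c - 10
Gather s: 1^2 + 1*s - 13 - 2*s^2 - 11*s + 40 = -2*s^2 - 10*s + 28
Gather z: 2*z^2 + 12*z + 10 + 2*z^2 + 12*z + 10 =4*z^2 + 24*z + 20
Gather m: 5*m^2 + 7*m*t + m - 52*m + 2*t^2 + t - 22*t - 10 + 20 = 5*m^2 + m*(7*t - 51) + 2*t^2 - 21*t + 10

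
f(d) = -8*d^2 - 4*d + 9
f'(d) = -16*d - 4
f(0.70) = 2.28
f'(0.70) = -15.20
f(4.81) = -195.33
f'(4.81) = -80.96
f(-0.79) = 7.17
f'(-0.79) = 8.64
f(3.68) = -114.06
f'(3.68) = -62.88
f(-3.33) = -66.39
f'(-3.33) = 49.28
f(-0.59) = 8.58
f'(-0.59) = 5.44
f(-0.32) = 9.46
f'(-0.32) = 1.12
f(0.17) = 8.09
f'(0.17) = -6.72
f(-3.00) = -51.00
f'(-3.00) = 44.00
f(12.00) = -1191.00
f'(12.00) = -196.00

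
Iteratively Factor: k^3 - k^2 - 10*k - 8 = (k + 1)*(k^2 - 2*k - 8) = (k + 1)*(k + 2)*(k - 4)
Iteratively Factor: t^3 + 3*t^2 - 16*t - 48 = (t - 4)*(t^2 + 7*t + 12) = (t - 4)*(t + 4)*(t + 3)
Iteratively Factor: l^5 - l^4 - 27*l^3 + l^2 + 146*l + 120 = (l - 3)*(l^4 + 2*l^3 - 21*l^2 - 62*l - 40) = (l - 3)*(l + 1)*(l^3 + l^2 - 22*l - 40) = (l - 3)*(l + 1)*(l + 2)*(l^2 - l - 20) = (l - 5)*(l - 3)*(l + 1)*(l + 2)*(l + 4)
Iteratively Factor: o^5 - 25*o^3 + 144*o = (o - 3)*(o^4 + 3*o^3 - 16*o^2 - 48*o) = (o - 4)*(o - 3)*(o^3 + 7*o^2 + 12*o) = o*(o - 4)*(o - 3)*(o^2 + 7*o + 12) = o*(o - 4)*(o - 3)*(o + 3)*(o + 4)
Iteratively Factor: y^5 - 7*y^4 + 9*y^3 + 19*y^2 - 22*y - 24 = (y + 1)*(y^4 - 8*y^3 + 17*y^2 + 2*y - 24) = (y - 3)*(y + 1)*(y^3 - 5*y^2 + 2*y + 8) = (y - 3)*(y - 2)*(y + 1)*(y^2 - 3*y - 4) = (y - 3)*(y - 2)*(y + 1)^2*(y - 4)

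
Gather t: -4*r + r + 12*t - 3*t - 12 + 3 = -3*r + 9*t - 9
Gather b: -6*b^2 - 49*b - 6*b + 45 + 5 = -6*b^2 - 55*b + 50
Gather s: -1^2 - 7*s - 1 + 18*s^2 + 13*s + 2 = 18*s^2 + 6*s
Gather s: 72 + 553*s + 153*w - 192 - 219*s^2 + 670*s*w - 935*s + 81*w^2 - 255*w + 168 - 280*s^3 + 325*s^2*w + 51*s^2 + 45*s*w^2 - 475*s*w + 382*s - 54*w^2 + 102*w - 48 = -280*s^3 + s^2*(325*w - 168) + s*(45*w^2 + 195*w) + 27*w^2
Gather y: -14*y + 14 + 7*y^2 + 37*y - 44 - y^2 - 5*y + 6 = 6*y^2 + 18*y - 24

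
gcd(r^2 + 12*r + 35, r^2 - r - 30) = r + 5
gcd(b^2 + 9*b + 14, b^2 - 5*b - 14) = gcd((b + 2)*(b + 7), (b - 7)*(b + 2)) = b + 2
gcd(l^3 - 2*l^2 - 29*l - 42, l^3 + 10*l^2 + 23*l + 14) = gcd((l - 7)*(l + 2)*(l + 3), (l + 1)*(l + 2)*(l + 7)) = l + 2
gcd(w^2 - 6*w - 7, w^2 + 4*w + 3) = w + 1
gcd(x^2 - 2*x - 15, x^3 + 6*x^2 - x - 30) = x + 3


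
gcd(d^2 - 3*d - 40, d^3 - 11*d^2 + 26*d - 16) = d - 8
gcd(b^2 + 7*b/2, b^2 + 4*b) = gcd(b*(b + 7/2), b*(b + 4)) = b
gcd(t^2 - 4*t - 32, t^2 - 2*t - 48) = t - 8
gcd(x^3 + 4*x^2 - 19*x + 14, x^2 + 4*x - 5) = x - 1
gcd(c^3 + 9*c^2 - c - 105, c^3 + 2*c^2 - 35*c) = c + 7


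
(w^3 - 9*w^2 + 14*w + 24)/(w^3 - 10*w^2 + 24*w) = (w + 1)/w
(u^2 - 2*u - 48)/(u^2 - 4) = (u^2 - 2*u - 48)/(u^2 - 4)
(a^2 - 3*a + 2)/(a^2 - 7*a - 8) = (-a^2 + 3*a - 2)/(-a^2 + 7*a + 8)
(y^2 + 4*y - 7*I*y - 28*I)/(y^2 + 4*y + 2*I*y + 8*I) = (y - 7*I)/(y + 2*I)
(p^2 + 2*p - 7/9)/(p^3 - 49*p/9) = (3*p - 1)/(p*(3*p - 7))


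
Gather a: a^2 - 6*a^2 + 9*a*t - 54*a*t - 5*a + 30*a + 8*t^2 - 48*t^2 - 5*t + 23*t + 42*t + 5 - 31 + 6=-5*a^2 + a*(25 - 45*t) - 40*t^2 + 60*t - 20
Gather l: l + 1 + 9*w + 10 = l + 9*w + 11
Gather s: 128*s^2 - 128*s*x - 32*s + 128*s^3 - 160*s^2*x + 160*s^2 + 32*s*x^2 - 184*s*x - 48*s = 128*s^3 + s^2*(288 - 160*x) + s*(32*x^2 - 312*x - 80)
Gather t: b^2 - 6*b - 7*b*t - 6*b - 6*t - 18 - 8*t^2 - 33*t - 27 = b^2 - 12*b - 8*t^2 + t*(-7*b - 39) - 45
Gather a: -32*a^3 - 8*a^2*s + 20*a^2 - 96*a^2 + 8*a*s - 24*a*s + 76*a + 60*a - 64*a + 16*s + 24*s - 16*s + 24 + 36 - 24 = -32*a^3 + a^2*(-8*s - 76) + a*(72 - 16*s) + 24*s + 36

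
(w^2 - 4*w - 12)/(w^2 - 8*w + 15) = (w^2 - 4*w - 12)/(w^2 - 8*w + 15)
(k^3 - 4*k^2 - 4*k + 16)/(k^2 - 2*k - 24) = (-k^3 + 4*k^2 + 4*k - 16)/(-k^2 + 2*k + 24)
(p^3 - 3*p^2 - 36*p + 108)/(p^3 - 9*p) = (p^2 - 36)/(p*(p + 3))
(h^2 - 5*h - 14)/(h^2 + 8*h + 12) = (h - 7)/(h + 6)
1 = 1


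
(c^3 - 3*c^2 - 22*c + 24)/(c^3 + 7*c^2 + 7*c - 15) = (c^2 - 2*c - 24)/(c^2 + 8*c + 15)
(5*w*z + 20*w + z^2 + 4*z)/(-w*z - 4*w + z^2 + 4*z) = (5*w + z)/(-w + z)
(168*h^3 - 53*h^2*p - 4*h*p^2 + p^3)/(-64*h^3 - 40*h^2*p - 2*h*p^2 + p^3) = (-21*h^2 + 4*h*p + p^2)/(8*h^2 + 6*h*p + p^2)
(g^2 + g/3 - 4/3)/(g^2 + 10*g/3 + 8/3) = (g - 1)/(g + 2)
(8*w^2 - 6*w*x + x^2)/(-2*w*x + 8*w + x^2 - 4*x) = (-4*w + x)/(x - 4)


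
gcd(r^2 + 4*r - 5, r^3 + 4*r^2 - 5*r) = r^2 + 4*r - 5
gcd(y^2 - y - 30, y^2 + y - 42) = y - 6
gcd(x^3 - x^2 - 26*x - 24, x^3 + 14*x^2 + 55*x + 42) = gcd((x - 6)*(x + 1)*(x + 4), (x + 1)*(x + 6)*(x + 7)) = x + 1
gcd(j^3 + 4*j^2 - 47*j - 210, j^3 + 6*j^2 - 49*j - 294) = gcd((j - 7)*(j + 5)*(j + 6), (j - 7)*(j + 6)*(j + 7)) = j^2 - j - 42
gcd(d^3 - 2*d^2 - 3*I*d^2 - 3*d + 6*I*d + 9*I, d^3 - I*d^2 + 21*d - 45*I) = d - 3*I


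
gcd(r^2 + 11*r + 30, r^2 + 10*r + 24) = r + 6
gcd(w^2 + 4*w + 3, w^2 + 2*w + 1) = w + 1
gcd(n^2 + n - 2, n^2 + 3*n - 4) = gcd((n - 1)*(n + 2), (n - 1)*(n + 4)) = n - 1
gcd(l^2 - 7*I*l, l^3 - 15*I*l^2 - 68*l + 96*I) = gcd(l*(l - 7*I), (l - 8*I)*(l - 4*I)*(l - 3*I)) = 1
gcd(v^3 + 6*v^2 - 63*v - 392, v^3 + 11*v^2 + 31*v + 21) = v + 7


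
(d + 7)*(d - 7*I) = d^2 + 7*d - 7*I*d - 49*I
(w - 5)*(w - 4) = w^2 - 9*w + 20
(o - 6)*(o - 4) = o^2 - 10*o + 24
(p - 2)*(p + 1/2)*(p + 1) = p^3 - p^2/2 - 5*p/2 - 1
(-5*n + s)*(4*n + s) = -20*n^2 - n*s + s^2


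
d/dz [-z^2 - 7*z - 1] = -2*z - 7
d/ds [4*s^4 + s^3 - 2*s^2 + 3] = s*(16*s^2 + 3*s - 4)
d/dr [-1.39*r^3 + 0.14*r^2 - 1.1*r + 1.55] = -4.17*r^2 + 0.28*r - 1.1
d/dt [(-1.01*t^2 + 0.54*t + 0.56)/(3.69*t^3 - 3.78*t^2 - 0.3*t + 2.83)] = (3.7269*t^4 - 3.9852*t^3 - 3.855*t^2 - 1.483*t + 1.6962)/(13.6161*t^6 - 27.8964*t^5 + 12.0744*t^4 + 23.1534*t^3 - 21.3048*t^2 - 1.698*t + 8.0089)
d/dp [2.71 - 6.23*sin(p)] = -6.23*cos(p)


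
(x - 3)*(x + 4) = x^2 + x - 12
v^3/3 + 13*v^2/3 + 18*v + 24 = (v/3 + 1)*(v + 4)*(v + 6)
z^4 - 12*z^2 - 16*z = z*(z - 4)*(z + 2)^2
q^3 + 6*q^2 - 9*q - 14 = (q - 2)*(q + 1)*(q + 7)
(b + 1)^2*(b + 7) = b^3 + 9*b^2 + 15*b + 7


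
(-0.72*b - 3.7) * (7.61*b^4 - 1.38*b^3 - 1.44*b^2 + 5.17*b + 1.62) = -5.4792*b^5 - 27.1634*b^4 + 6.1428*b^3 + 1.6056*b^2 - 20.2954*b - 5.994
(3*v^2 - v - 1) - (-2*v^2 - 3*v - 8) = 5*v^2 + 2*v + 7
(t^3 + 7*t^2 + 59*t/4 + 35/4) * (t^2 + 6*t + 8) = t^5 + 13*t^4 + 259*t^3/4 + 613*t^2/4 + 341*t/2 + 70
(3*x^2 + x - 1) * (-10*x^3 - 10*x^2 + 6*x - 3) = -30*x^5 - 40*x^4 + 18*x^3 + 7*x^2 - 9*x + 3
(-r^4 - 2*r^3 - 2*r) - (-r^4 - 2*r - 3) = 3 - 2*r^3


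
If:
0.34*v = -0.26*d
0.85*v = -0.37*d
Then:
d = 0.00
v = 0.00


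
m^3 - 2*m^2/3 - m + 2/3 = (m - 1)*(m - 2/3)*(m + 1)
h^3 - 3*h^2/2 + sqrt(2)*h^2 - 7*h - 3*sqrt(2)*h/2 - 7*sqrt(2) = (h - 7/2)*(h + 2)*(h + sqrt(2))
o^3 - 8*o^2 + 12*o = o*(o - 6)*(o - 2)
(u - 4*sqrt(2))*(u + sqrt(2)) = u^2 - 3*sqrt(2)*u - 8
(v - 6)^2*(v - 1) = v^3 - 13*v^2 + 48*v - 36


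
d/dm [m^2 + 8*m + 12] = 2*m + 8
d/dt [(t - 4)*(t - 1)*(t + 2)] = 3*t^2 - 6*t - 6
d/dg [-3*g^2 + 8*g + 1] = 8 - 6*g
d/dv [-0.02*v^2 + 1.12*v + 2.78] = 1.12 - 0.04*v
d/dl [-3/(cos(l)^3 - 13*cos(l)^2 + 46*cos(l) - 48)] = 3*(-3*cos(l)^2 + 26*cos(l) - 46)*sin(l)/(cos(l)^3 - 13*cos(l)^2 + 46*cos(l) - 48)^2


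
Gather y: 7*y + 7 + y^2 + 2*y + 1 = y^2 + 9*y + 8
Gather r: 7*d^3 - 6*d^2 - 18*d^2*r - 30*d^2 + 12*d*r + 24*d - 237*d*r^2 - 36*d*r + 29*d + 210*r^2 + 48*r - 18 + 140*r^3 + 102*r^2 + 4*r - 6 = 7*d^3 - 36*d^2 + 53*d + 140*r^3 + r^2*(312 - 237*d) + r*(-18*d^2 - 24*d + 52) - 24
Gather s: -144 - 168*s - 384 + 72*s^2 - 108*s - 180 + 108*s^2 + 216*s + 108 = 180*s^2 - 60*s - 600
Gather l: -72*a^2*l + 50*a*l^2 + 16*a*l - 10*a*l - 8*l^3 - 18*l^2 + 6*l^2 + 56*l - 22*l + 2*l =-8*l^3 + l^2*(50*a - 12) + l*(-72*a^2 + 6*a + 36)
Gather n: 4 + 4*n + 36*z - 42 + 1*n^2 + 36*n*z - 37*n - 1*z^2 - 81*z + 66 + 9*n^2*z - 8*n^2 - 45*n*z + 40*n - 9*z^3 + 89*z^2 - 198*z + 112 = n^2*(9*z - 7) + n*(7 - 9*z) - 9*z^3 + 88*z^2 - 243*z + 140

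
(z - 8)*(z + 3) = z^2 - 5*z - 24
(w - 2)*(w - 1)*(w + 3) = w^3 - 7*w + 6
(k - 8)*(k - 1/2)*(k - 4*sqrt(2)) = k^3 - 17*k^2/2 - 4*sqrt(2)*k^2 + 4*k + 34*sqrt(2)*k - 16*sqrt(2)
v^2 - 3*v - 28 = (v - 7)*(v + 4)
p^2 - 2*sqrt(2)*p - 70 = (p - 7*sqrt(2))*(p + 5*sqrt(2))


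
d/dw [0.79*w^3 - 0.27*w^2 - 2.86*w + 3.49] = 2.37*w^2 - 0.54*w - 2.86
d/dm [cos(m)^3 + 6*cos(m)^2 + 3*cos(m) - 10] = 3*(sin(m)^2 - 4*cos(m) - 2)*sin(m)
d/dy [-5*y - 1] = -5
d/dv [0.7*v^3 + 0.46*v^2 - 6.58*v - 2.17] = 2.1*v^2 + 0.92*v - 6.58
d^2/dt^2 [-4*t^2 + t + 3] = -8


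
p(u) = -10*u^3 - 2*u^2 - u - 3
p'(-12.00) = -4273.00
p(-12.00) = 17001.00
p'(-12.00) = -4273.00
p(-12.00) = 17001.00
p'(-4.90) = -701.70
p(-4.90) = 1130.37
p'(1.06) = -38.95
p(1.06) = -18.22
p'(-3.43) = -340.23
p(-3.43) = 380.44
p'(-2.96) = -252.01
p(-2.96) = 241.78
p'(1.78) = -103.17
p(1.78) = -67.51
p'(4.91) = -743.88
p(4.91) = -1239.83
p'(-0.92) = -22.71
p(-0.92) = 4.01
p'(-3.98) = -460.29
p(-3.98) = 599.75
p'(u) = -30*u^2 - 4*u - 1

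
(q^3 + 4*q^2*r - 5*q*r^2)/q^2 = q + 4*r - 5*r^2/q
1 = 1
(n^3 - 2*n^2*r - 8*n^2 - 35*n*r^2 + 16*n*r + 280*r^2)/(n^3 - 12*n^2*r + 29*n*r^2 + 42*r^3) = (-n^2 - 5*n*r + 8*n + 40*r)/(-n^2 + 5*n*r + 6*r^2)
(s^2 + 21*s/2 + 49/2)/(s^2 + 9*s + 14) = (s + 7/2)/(s + 2)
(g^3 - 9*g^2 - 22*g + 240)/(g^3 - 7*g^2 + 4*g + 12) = (g^2 - 3*g - 40)/(g^2 - g - 2)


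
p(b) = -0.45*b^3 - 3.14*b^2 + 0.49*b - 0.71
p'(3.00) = -30.50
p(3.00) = -39.65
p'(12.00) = -269.27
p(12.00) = -1224.59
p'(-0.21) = 1.75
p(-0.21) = -0.95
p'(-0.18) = 1.58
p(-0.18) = -0.90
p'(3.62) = -39.93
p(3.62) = -61.43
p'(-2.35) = 7.79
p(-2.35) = -13.36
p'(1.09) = -7.96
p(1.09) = -4.49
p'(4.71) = -59.04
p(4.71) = -115.08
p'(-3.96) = 4.19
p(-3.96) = -23.95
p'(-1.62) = 7.12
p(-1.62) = -7.83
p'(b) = -1.35*b^2 - 6.28*b + 0.49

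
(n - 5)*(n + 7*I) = n^2 - 5*n + 7*I*n - 35*I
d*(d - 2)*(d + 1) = d^3 - d^2 - 2*d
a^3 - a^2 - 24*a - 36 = (a - 6)*(a + 2)*(a + 3)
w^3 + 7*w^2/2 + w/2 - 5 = (w - 1)*(w + 2)*(w + 5/2)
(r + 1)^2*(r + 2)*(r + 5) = r^4 + 9*r^3 + 25*r^2 + 27*r + 10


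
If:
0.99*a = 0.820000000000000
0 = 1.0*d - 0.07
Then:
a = 0.83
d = 0.07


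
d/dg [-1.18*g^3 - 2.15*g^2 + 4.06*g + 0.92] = -3.54*g^2 - 4.3*g + 4.06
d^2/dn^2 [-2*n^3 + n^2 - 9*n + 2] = 2 - 12*n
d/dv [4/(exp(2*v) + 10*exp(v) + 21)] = 8*(-exp(v) - 5)*exp(v)/(exp(2*v) + 10*exp(v) + 21)^2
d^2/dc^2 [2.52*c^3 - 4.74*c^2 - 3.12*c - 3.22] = 15.12*c - 9.48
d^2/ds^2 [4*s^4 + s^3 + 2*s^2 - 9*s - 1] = 48*s^2 + 6*s + 4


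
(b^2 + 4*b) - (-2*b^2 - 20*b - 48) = 3*b^2 + 24*b + 48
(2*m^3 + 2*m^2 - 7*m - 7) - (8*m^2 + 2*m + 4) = 2*m^3 - 6*m^2 - 9*m - 11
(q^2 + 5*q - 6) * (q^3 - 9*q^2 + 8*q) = q^5 - 4*q^4 - 43*q^3 + 94*q^2 - 48*q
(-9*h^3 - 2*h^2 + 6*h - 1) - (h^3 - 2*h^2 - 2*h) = -10*h^3 + 8*h - 1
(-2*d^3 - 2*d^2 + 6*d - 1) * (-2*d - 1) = 4*d^4 + 6*d^3 - 10*d^2 - 4*d + 1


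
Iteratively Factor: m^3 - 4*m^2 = (m - 4)*(m^2) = m*(m - 4)*(m)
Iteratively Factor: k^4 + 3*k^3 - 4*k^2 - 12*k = (k)*(k^3 + 3*k^2 - 4*k - 12) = k*(k + 2)*(k^2 + k - 6) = k*(k - 2)*(k + 2)*(k + 3)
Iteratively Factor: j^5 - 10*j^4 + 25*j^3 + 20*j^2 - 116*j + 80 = (j - 1)*(j^4 - 9*j^3 + 16*j^2 + 36*j - 80) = (j - 1)*(j + 2)*(j^3 - 11*j^2 + 38*j - 40) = (j - 2)*(j - 1)*(j + 2)*(j^2 - 9*j + 20) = (j - 4)*(j - 2)*(j - 1)*(j + 2)*(j - 5)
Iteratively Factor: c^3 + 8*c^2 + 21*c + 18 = (c + 3)*(c^2 + 5*c + 6) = (c + 2)*(c + 3)*(c + 3)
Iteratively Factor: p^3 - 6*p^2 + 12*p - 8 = (p - 2)*(p^2 - 4*p + 4) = (p - 2)^2*(p - 2)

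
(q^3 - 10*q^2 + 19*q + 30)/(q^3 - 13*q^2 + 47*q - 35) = (q^2 - 5*q - 6)/(q^2 - 8*q + 7)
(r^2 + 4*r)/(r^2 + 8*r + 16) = r/(r + 4)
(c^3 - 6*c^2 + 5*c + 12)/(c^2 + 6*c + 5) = (c^2 - 7*c + 12)/(c + 5)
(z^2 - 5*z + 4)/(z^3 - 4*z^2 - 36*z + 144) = (z - 1)/(z^2 - 36)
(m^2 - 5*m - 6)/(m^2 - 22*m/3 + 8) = 3*(m + 1)/(3*m - 4)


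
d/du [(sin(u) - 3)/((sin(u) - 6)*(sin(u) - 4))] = (6*sin(u) + cos(u)^2 - 7)*cos(u)/((sin(u) - 6)^2*(sin(u) - 4)^2)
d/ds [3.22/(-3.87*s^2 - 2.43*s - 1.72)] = (24.9228*s + 7.8246)/(3.87*s^2 + 2.43*s + 1.72)^2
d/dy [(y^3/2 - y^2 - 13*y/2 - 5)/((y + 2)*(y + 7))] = (y^2 + 14*y - 23)/(2*(y^2 + 14*y + 49))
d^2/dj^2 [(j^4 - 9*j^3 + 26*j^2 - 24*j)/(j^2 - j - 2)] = 2*(j^3 + 3*j^2 + 3*j - 19)/(j^3 + 3*j^2 + 3*j + 1)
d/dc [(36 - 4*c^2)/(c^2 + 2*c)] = 8*(-c^2 - 9*c - 9)/(c^2*(c^2 + 4*c + 4))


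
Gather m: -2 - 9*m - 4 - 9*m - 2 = -18*m - 8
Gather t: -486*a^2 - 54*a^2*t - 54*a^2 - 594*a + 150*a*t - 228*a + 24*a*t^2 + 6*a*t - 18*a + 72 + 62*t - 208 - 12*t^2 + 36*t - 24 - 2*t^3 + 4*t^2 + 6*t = -540*a^2 - 840*a - 2*t^3 + t^2*(24*a - 8) + t*(-54*a^2 + 156*a + 104) - 160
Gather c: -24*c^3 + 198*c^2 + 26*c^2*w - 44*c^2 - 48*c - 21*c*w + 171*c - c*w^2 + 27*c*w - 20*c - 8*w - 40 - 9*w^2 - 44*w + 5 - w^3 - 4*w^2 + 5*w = -24*c^3 + c^2*(26*w + 154) + c*(-w^2 + 6*w + 103) - w^3 - 13*w^2 - 47*w - 35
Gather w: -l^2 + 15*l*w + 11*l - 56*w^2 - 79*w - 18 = -l^2 + 11*l - 56*w^2 + w*(15*l - 79) - 18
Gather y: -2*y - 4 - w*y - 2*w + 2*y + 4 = -w*y - 2*w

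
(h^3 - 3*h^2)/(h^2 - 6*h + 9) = h^2/(h - 3)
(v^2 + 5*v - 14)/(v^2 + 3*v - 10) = (v + 7)/(v + 5)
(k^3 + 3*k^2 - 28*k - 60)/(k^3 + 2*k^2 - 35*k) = (k^2 + 8*k + 12)/(k*(k + 7))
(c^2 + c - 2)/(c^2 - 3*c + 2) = (c + 2)/(c - 2)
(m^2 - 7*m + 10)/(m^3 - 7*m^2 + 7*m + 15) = (m - 2)/(m^2 - 2*m - 3)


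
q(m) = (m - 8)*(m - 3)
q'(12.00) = 13.00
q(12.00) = 36.00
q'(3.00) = -5.00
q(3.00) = 0.00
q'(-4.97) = -20.94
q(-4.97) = 103.37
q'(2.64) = -5.72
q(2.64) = 1.93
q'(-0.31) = -11.62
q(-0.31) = 27.51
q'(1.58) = -7.84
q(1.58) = 9.12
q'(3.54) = -3.92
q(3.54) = -2.41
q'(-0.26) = -11.52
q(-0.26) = 26.93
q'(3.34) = -4.32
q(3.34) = -1.58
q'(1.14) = -8.72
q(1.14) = 12.76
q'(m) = 2*m - 11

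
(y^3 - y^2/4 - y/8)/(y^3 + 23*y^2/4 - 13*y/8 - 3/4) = y/(y + 6)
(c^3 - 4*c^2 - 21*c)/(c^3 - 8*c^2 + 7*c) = (c + 3)/(c - 1)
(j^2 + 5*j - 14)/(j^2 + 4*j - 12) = (j + 7)/(j + 6)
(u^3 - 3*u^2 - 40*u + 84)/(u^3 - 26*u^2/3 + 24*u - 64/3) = 3*(u^2 - u - 42)/(3*u^2 - 20*u + 32)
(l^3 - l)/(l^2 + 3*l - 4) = l*(l + 1)/(l + 4)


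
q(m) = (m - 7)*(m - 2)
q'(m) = 2*m - 9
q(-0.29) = 16.69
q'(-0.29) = -9.58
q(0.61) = 8.88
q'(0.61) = -7.78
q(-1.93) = 35.09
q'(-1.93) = -12.86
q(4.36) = -6.23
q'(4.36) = -0.28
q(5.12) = -5.87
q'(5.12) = 1.24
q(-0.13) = 15.19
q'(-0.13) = -9.26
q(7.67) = 3.80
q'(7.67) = 6.34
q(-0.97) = 23.67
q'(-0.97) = -10.94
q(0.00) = 14.00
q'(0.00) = -9.00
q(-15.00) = 374.00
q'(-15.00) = -39.00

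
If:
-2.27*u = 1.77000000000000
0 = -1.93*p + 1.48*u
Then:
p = -0.60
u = -0.78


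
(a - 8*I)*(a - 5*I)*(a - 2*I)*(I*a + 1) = I*a^4 + 16*a^3 - 81*I*a^2 - 146*a + 80*I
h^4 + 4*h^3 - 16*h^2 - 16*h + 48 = (h - 2)^2*(h + 2)*(h + 6)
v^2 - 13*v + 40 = (v - 8)*(v - 5)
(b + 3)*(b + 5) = b^2 + 8*b + 15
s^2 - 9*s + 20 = (s - 5)*(s - 4)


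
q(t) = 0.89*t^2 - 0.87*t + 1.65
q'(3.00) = 4.47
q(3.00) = 7.05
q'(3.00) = 4.47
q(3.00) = 7.05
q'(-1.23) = -3.06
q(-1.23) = 4.07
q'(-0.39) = -1.56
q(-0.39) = 2.12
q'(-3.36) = -6.85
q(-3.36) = 14.62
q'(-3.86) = -7.74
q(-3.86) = 18.27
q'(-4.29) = -8.51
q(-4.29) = 21.76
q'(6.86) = 11.34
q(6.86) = 37.56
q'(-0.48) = -1.72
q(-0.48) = 2.27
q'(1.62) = 2.01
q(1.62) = 2.58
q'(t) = 1.78*t - 0.87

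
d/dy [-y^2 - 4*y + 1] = -2*y - 4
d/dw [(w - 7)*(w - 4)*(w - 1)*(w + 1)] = 4*w^3 - 33*w^2 + 54*w + 11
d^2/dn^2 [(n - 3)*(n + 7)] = 2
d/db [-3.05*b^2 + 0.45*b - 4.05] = 0.45 - 6.1*b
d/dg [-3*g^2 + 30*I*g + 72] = -6*g + 30*I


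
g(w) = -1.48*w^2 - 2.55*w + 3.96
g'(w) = -2.96*w - 2.55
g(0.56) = 2.07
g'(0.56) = -4.21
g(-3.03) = -1.90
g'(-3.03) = 6.42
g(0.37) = 2.81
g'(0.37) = -3.65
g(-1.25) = 4.84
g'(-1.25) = 1.15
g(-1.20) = 4.89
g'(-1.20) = 1.00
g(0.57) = 2.03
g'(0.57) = -4.24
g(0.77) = 1.12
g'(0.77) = -4.83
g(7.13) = -89.46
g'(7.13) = -23.65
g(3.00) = -17.01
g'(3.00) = -11.43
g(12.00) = -239.76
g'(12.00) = -38.07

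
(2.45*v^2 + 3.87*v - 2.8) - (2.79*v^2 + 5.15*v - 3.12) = -0.34*v^2 - 1.28*v + 0.32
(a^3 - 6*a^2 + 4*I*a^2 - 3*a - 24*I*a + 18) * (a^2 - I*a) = a^5 - 6*a^4 + 3*I*a^4 + a^3 - 18*I*a^3 - 6*a^2 + 3*I*a^2 - 18*I*a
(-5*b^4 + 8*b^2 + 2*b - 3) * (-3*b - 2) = 15*b^5 + 10*b^4 - 24*b^3 - 22*b^2 + 5*b + 6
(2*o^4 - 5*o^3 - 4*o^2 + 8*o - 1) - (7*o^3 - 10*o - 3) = 2*o^4 - 12*o^3 - 4*o^2 + 18*o + 2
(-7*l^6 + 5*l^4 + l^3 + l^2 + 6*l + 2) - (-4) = -7*l^6 + 5*l^4 + l^3 + l^2 + 6*l + 6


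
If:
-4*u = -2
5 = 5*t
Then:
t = 1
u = 1/2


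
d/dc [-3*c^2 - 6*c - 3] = -6*c - 6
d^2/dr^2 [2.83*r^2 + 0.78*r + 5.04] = 5.66000000000000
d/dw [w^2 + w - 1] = 2*w + 1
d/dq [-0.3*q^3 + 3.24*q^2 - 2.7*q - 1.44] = -0.9*q^2 + 6.48*q - 2.7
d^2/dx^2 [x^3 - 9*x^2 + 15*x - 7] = 6*x - 18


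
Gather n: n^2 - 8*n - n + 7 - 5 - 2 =n^2 - 9*n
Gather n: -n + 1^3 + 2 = 3 - n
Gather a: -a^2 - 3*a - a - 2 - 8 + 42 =-a^2 - 4*a + 32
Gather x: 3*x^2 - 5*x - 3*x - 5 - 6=3*x^2 - 8*x - 11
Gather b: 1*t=t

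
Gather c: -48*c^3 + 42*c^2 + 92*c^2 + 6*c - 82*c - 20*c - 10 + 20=-48*c^3 + 134*c^2 - 96*c + 10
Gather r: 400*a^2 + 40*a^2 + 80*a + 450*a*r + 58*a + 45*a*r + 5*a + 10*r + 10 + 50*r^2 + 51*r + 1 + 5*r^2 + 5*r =440*a^2 + 143*a + 55*r^2 + r*(495*a + 66) + 11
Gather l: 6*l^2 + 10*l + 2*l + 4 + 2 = 6*l^2 + 12*l + 6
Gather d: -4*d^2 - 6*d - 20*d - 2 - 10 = -4*d^2 - 26*d - 12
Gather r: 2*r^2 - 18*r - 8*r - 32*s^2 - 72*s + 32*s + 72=2*r^2 - 26*r - 32*s^2 - 40*s + 72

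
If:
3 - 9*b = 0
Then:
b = 1/3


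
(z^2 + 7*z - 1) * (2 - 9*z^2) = -9*z^4 - 63*z^3 + 11*z^2 + 14*z - 2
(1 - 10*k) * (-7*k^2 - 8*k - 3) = 70*k^3 + 73*k^2 + 22*k - 3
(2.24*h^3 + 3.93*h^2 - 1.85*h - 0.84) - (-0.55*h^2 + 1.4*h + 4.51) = 2.24*h^3 + 4.48*h^2 - 3.25*h - 5.35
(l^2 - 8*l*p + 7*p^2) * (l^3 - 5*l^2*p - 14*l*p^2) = l^5 - 13*l^4*p + 33*l^3*p^2 + 77*l^2*p^3 - 98*l*p^4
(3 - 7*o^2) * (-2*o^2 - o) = 14*o^4 + 7*o^3 - 6*o^2 - 3*o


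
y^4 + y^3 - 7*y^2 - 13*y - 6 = (y - 3)*(y + 1)^2*(y + 2)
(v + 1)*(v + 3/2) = v^2 + 5*v/2 + 3/2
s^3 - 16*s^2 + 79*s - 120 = (s - 8)*(s - 5)*(s - 3)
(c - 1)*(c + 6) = c^2 + 5*c - 6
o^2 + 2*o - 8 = (o - 2)*(o + 4)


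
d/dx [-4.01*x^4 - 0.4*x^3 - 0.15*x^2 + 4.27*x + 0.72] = -16.04*x^3 - 1.2*x^2 - 0.3*x + 4.27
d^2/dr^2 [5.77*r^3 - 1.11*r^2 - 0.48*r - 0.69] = 34.62*r - 2.22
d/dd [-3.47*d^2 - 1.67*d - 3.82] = -6.94*d - 1.67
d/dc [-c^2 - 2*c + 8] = -2*c - 2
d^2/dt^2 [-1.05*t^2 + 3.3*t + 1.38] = -2.10000000000000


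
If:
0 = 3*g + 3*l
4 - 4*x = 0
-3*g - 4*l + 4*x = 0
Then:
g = -4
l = 4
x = 1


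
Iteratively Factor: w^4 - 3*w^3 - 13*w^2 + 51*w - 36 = (w - 3)*(w^3 - 13*w + 12) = (w - 3)^2*(w^2 + 3*w - 4) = (w - 3)^2*(w - 1)*(w + 4)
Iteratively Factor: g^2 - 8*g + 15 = (g - 3)*(g - 5)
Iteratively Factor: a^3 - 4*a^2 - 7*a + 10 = (a - 1)*(a^2 - 3*a - 10) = (a - 5)*(a - 1)*(a + 2)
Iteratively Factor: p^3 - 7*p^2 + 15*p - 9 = (p - 1)*(p^2 - 6*p + 9) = (p - 3)*(p - 1)*(p - 3)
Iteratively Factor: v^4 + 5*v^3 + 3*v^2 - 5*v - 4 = (v + 1)*(v^3 + 4*v^2 - v - 4) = (v - 1)*(v + 1)*(v^2 + 5*v + 4) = (v - 1)*(v + 1)^2*(v + 4)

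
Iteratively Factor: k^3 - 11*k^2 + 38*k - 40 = (k - 2)*(k^2 - 9*k + 20) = (k - 4)*(k - 2)*(k - 5)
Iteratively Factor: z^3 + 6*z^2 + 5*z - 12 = (z + 4)*(z^2 + 2*z - 3) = (z + 3)*(z + 4)*(z - 1)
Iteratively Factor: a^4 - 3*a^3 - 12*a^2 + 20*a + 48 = (a - 4)*(a^3 + a^2 - 8*a - 12) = (a - 4)*(a - 3)*(a^2 + 4*a + 4) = (a - 4)*(a - 3)*(a + 2)*(a + 2)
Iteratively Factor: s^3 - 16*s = (s + 4)*(s^2 - 4*s) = s*(s + 4)*(s - 4)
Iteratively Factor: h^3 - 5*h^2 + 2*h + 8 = (h - 2)*(h^2 - 3*h - 4) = (h - 2)*(h + 1)*(h - 4)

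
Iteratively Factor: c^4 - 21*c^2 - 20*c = (c)*(c^3 - 21*c - 20) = c*(c + 1)*(c^2 - c - 20) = c*(c - 5)*(c + 1)*(c + 4)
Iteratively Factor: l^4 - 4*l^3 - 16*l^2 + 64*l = (l - 4)*(l^3 - 16*l) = (l - 4)^2*(l^2 + 4*l) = l*(l - 4)^2*(l + 4)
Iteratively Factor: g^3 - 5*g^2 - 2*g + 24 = (g - 3)*(g^2 - 2*g - 8) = (g - 4)*(g - 3)*(g + 2)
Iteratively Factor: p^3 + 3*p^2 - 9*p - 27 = (p - 3)*(p^2 + 6*p + 9) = (p - 3)*(p + 3)*(p + 3)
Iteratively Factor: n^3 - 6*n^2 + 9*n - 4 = (n - 1)*(n^2 - 5*n + 4) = (n - 1)^2*(n - 4)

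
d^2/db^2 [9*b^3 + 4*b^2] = 54*b + 8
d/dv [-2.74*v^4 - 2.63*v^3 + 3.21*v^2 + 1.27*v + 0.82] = -10.96*v^3 - 7.89*v^2 + 6.42*v + 1.27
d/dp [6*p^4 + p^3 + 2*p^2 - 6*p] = 24*p^3 + 3*p^2 + 4*p - 6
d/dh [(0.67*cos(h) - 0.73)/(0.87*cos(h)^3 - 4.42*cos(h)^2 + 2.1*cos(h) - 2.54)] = (1.1658*cos(h)^3 - 4.8667*cos(h)^2 + 6.4532*cos(h) + 0.1688)*sin(h)/(0.7569*cos(h)^6 - 7.6908*cos(h)^5 + 23.1904*cos(h)^4 - 22.9836*cos(h)^3 + 26.8636*cos(h)^2 - 10.668*cos(h) + 6.4516)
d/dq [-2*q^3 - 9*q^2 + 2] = 6*q*(-q - 3)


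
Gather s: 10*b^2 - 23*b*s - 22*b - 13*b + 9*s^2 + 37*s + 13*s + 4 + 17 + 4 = 10*b^2 - 35*b + 9*s^2 + s*(50 - 23*b) + 25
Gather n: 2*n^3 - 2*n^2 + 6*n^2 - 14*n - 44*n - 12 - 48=2*n^3 + 4*n^2 - 58*n - 60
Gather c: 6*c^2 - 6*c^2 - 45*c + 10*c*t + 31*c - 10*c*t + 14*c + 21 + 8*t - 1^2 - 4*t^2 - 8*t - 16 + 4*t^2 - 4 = 0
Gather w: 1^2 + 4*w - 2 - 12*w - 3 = -8*w - 4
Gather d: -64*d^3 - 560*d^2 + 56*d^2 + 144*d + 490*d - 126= -64*d^3 - 504*d^2 + 634*d - 126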